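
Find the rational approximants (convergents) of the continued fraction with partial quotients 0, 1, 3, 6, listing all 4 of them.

Using the convergent recurrence p_i = a_i*p_{i-1} + p_{i-2}, q_i = a_i*q_{i-1} + q_{i-2} with p_{-2}=0, p_{-1}=1, q_{-2}=1, q_{-1}=0:
  i=0: a_0=0, p_0 = 0*1 + 0 = 0, q_0 = 0*0 + 1 = 1.
  i=1: a_1=1, p_1 = 1*0 + 1 = 1, q_1 = 1*1 + 0 = 1.
  i=2: a_2=3, p_2 = 3*1 + 0 = 3, q_2 = 3*1 + 1 = 4.
  i=3: a_3=6, p_3 = 6*3 + 1 = 19, q_3 = 6*4 + 1 = 25.

0/1, 1/1, 3/4, 19/25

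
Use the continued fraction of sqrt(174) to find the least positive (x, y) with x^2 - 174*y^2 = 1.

(x, y) = (1451, 110)

First expand sqrt(174) as a continued fraction. With x_i = (sqrt(174) + m_i)/d_i and (m_0, d_0) = (0, 1): a_0 = floor(sqrt(174)) = 13, since 13^2 = 169 <= 174 < 196 = 14^2.
Iterate m_{i+1} = d_i*a_i - m_i, d_{i+1} = (174 - m_{i+1}^2)/d_i, a_{i+1} = floor((a_0 + m_{i+1})/d_{i+1}):
  m_1 = 1*13 - 0 = 13, d_1 = (174 - 13^2)/1 = 5/1 = 5, a_1 = floor((13 + 13)/5) = 5.
  m_2 = 5*5 - 13 = 12, d_2 = (174 - 12^2)/5 = 30/5 = 6, a_2 = floor((13 + 12)/6) = 4.
  m_3 = 6*4 - 12 = 12, d_3 = (174 - 12^2)/6 = 30/6 = 5, a_3 = floor((13 + 12)/5) = 5.
  m_4 = 5*5 - 12 = 13, d_4 = (174 - 13^2)/5 = 5/5 = 1, a_4 = floor((13 + 13)/1) = 26.
  m_5 = 1*26 - 13 = 13, d_5 = (174 - 13^2)/1 = 5/1 = 5: (m_5, d_5) = (m_1, d_1) = (13, 5), so from here the quotients repeat a_1, ..., a_4; the period length is 4.
So sqrt(174) = [13; (5, 4, 5, 26)] with period length k = 4.
k is even, so the fundamental solution of x^2 - 174y^2 = 1 is (p_{k-1}, q_{k-1}) = (p_3, q_3); compute convergents through index 3.
Convergents (p_i = a_i*p_{i-1} + p_{i-2}, q_i = a_i*q_{i-1} + q_{i-2} with p_{-2}=0, p_{-1}=1, q_{-2}=1, q_{-1}=0):
  i=0: a_0=13, p_0 = 13*1 + 0 = 13, q_0 = 13*0 + 1 = 1.
  i=1: a_1=5, p_1 = 5*13 + 1 = 66, q_1 = 5*1 + 0 = 5.
  i=2: a_2=4, p_2 = 4*66 + 13 = 277, q_2 = 4*5 + 1 = 21.
  i=3: a_3=5, p_3 = 5*277 + 66 = 1451, q_3 = 5*21 + 5 = 110.
Check: 1451^2 - 174*110^2 = 2105401 - 2105400 = 1, so (x, y) = (1451, 110) solves the equation, and by the theorem it is the least positive solution.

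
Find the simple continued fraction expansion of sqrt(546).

Write x_i = (sqrt(546) + m_i)/d_i with (m_0, d_0) = (0, 1). a_0 = floor(sqrt(546)) = 23, since 23^2 = 529 <= 546 < 576 = 24^2.
Iterate m_{i+1} = d_i*a_i - m_i, d_{i+1} = (546 - m_{i+1}^2)/d_i, a_{i+1} = floor((a_0 + m_{i+1})/d_{i+1}):
  m_1 = 1*23 - 0 = 23, d_1 = (546 - 23^2)/1 = 17/1 = 17, a_1 = floor((23 + 23)/17) = 2.
  m_2 = 17*2 - 23 = 11, d_2 = (546 - 11^2)/17 = 425/17 = 25, a_2 = floor((23 + 11)/25) = 1.
  m_3 = 25*1 - 11 = 14, d_3 = (546 - 14^2)/25 = 350/25 = 14, a_3 = floor((23 + 14)/14) = 2.
  m_4 = 14*2 - 14 = 14, d_4 = (546 - 14^2)/14 = 350/14 = 25, a_4 = floor((23 + 14)/25) = 1.
  m_5 = 25*1 - 14 = 11, d_5 = (546 - 11^2)/25 = 425/25 = 17, a_5 = floor((23 + 11)/17) = 2.
  m_6 = 17*2 - 11 = 23, d_6 = (546 - 23^2)/17 = 17/17 = 1, a_6 = floor((23 + 23)/1) = 46.
  m_7 = 1*46 - 23 = 23, d_7 = (546 - 23^2)/1 = 17/1 = 17: (m_7, d_7) = (m_1, d_1) = (23, 17), so from here the quotients repeat a_1, ..., a_6; the period length is 6.
Hence the expansion of sqrt(546) is a_0 = 23 followed by the repeating block 2, 1, 2, 1, 2, 46 (period 6).

[23; (2, 1, 2, 1, 2, 46)]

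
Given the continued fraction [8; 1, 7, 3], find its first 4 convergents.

Using the convergent recurrence p_i = a_i*p_{i-1} + p_{i-2}, q_i = a_i*q_{i-1} + q_{i-2} with p_{-2}=0, p_{-1}=1, q_{-2}=1, q_{-1}=0:
  i=0: a_0=8, p_0 = 8*1 + 0 = 8, q_0 = 8*0 + 1 = 1.
  i=1: a_1=1, p_1 = 1*8 + 1 = 9, q_1 = 1*1 + 0 = 1.
  i=2: a_2=7, p_2 = 7*9 + 8 = 71, q_2 = 7*1 + 1 = 8.
  i=3: a_3=3, p_3 = 3*71 + 9 = 222, q_3 = 3*8 + 1 = 25.

8/1, 9/1, 71/8, 222/25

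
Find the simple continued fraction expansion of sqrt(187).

[13; (1, 2, 13, 2, 1, 26)]

Write x_i = (sqrt(187) + m_i)/d_i with (m_0, d_0) = (0, 1). a_0 = floor(sqrt(187)) = 13, since 13^2 = 169 <= 187 < 196 = 14^2.
Iterate m_{i+1} = d_i*a_i - m_i, d_{i+1} = (187 - m_{i+1}^2)/d_i, a_{i+1} = floor((a_0 + m_{i+1})/d_{i+1}):
  m_1 = 1*13 - 0 = 13, d_1 = (187 - 13^2)/1 = 18/1 = 18, a_1 = floor((13 + 13)/18) = 1.
  m_2 = 18*1 - 13 = 5, d_2 = (187 - 5^2)/18 = 162/18 = 9, a_2 = floor((13 + 5)/9) = 2.
  m_3 = 9*2 - 5 = 13, d_3 = (187 - 13^2)/9 = 18/9 = 2, a_3 = floor((13 + 13)/2) = 13.
  m_4 = 2*13 - 13 = 13, d_4 = (187 - 13^2)/2 = 18/2 = 9, a_4 = floor((13 + 13)/9) = 2.
  m_5 = 9*2 - 13 = 5, d_5 = (187 - 5^2)/9 = 162/9 = 18, a_5 = floor((13 + 5)/18) = 1.
  m_6 = 18*1 - 5 = 13, d_6 = (187 - 13^2)/18 = 18/18 = 1, a_6 = floor((13 + 13)/1) = 26.
  m_7 = 1*26 - 13 = 13, d_7 = (187 - 13^2)/1 = 18/1 = 18: (m_7, d_7) = (m_1, d_1) = (13, 18), so from here the quotients repeat a_1, ..., a_6; the period length is 6.
Hence the expansion of sqrt(187) is a_0 = 13 followed by the repeating block 1, 2, 13, 2, 1, 26 (period 6).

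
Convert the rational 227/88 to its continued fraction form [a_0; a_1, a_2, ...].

Run the Euclidean algorithm on 227 and 88; the successive quotients are the partial quotients a_0, a_1, ... (each step inverts the fractional part left over by the previous one):
  227 = 2*88 + 51, so a_0 = 2.
  88 = 1*51 + 37, so a_1 = 1.
  51 = 1*37 + 14, so a_2 = 1.
  37 = 2*14 + 9, so a_3 = 2.
  14 = 1*9 + 5, so a_4 = 1.
  9 = 1*5 + 4, so a_5 = 1.
  5 = 1*4 + 1, so a_6 = 1.
  4 = 4*1 + 0, so a_7 = 4.
The remainder reaches 0 after 8 divisions, so the expansion has 8 partial quotients, read off in order.

[2; 1, 1, 2, 1, 1, 1, 4]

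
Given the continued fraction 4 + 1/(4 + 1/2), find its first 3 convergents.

4/1, 17/4, 38/9

Using the convergent recurrence p_i = a_i*p_{i-1} + p_{i-2}, q_i = a_i*q_{i-1} + q_{i-2} with p_{-2}=0, p_{-1}=1, q_{-2}=1, q_{-1}=0:
  i=0: a_0=4, p_0 = 4*1 + 0 = 4, q_0 = 4*0 + 1 = 1.
  i=1: a_1=4, p_1 = 4*4 + 1 = 17, q_1 = 4*1 + 0 = 4.
  i=2: a_2=2, p_2 = 2*17 + 4 = 38, q_2 = 2*4 + 1 = 9.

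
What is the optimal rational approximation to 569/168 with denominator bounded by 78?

Expand x = 569/168 as a continued fraction with the Euclidean algorithm:
  569 = 3*168 + 65, so a_0 = 3.
  168 = 2*65 + 38, so a_1 = 2.
  65 = 1*38 + 27, so a_2 = 1.
  38 = 1*27 + 11, so a_3 = 1.
  27 = 2*11 + 5, so a_4 = 2.
  11 = 2*5 + 1, so a_5 = 2.
  5 = 5*1 + 0, so a_6 = 5.
so x = [3; 2, 1, 1, 2, 2, 5].
Convergents (p_i = a_i*p_{i-1} + p_{i-2}, q_i = a_i*q_{i-1} + q_{i-2} with p_{-2}=0, p_{-1}=1, q_{-2}=1, q_{-1}=0), until the denominator exceeds 78:
  i=0: a_0=3, p_0 = 3*1 + 0 = 3, q_0 = 3*0 + 1 = 1.
  i=1: a_1=2, p_1 = 2*3 + 1 = 7, q_1 = 2*1 + 0 = 2.
  i=2: a_2=1, p_2 = 1*7 + 3 = 10, q_2 = 1*2 + 1 = 3.
  i=3: a_3=1, p_3 = 1*10 + 7 = 17, q_3 = 1*3 + 2 = 5.
  i=4: a_4=2, p_4 = 2*17 + 10 = 44, q_4 = 2*5 + 3 = 13.
  i=5: a_5=2, p_5 = 2*44 + 17 = 105, q_5 = 2*13 + 5 = 31.
  i=6: a_6=5, p_6 = 5*105 + 44 = 569, q_6 = 5*31 + 13 = 168.
q_6 = 168 > 78, so the last convergent with denominator <= 78 is p_5/q_5 = 105/31.
The closest fraction with denominator <= 78 is either p_5/q_5 or the intermediate fraction (k*p_5 + p_4)/(k*q_5 + q_4) with the largest k >= 1 whose denominator stays <= 78; these approach x as k grows, and every other convergent or intermediate fraction in range is farther away.
Largest k: floor((78 - q_4)/q_5) = floor((78 - 13)/31) = 2.
That gives (2*105 + 44)/(2*31 + 13) = 254/75.
Compare the errors: |x - 105/31| = |569*31 - 105*168|/(168*31) = 1/5208, and |x - 254/75| = |569*75 - 254*168|/(168*75) = 3/12600.
Cross-multiplying, 1*12600 = 12600 < 15624 = 3*5208, so 1/5208 is smaller: the convergent 105/31 is closer to x than 254/75.

105/31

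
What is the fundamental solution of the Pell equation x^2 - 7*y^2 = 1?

(x, y) = (8, 3)

First expand sqrt(7) as a continued fraction. With x_i = (sqrt(7) + m_i)/d_i and (m_0, d_0) = (0, 1): a_0 = floor(sqrt(7)) = 2, since 2^2 = 4 <= 7 < 9 = 3^2.
Iterate m_{i+1} = d_i*a_i - m_i, d_{i+1} = (7 - m_{i+1}^2)/d_i, a_{i+1} = floor((a_0 + m_{i+1})/d_{i+1}):
  m_1 = 1*2 - 0 = 2, d_1 = (7 - 2^2)/1 = 3/1 = 3, a_1 = floor((2 + 2)/3) = 1.
  m_2 = 3*1 - 2 = 1, d_2 = (7 - 1^2)/3 = 6/3 = 2, a_2 = floor((2 + 1)/2) = 1.
  m_3 = 2*1 - 1 = 1, d_3 = (7 - 1^2)/2 = 6/2 = 3, a_3 = floor((2 + 1)/3) = 1.
  m_4 = 3*1 - 1 = 2, d_4 = (7 - 2^2)/3 = 3/3 = 1, a_4 = floor((2 + 2)/1) = 4.
  m_5 = 1*4 - 2 = 2, d_5 = (7 - 2^2)/1 = 3/1 = 3: (m_5, d_5) = (m_1, d_1) = (2, 3), so from here the quotients repeat a_1, ..., a_4; the period length is 4.
So sqrt(7) = [2; (1, 1, 1, 4)] with period length k = 4.
k is even, so the fundamental solution of x^2 - 7y^2 = 1 is (p_{k-1}, q_{k-1}) = (p_3, q_3); compute convergents through index 3.
Convergents (p_i = a_i*p_{i-1} + p_{i-2}, q_i = a_i*q_{i-1} + q_{i-2} with p_{-2}=0, p_{-1}=1, q_{-2}=1, q_{-1}=0):
  i=0: a_0=2, p_0 = 2*1 + 0 = 2, q_0 = 2*0 + 1 = 1.
  i=1: a_1=1, p_1 = 1*2 + 1 = 3, q_1 = 1*1 + 0 = 1.
  i=2: a_2=1, p_2 = 1*3 + 2 = 5, q_2 = 1*1 + 1 = 2.
  i=3: a_3=1, p_3 = 1*5 + 3 = 8, q_3 = 1*2 + 1 = 3.
Check: 8^2 - 7*3^2 = 64 - 63 = 1, so (x, y) = (8, 3) solves the equation, and by the theorem it is the least positive solution.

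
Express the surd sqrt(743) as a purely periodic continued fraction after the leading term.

Write x_i = (sqrt(743) + m_i)/d_i with (m_0, d_0) = (0, 1). a_0 = floor(sqrt(743)) = 27, since 27^2 = 729 <= 743 < 784 = 28^2.
Iterate m_{i+1} = d_i*a_i - m_i, d_{i+1} = (743 - m_{i+1}^2)/d_i, a_{i+1} = floor((a_0 + m_{i+1})/d_{i+1}):
  m_1 = 1*27 - 0 = 27, d_1 = (743 - 27^2)/1 = 14/1 = 14, a_1 = floor((27 + 27)/14) = 3.
  m_2 = 14*3 - 27 = 15, d_2 = (743 - 15^2)/14 = 518/14 = 37, a_2 = floor((27 + 15)/37) = 1.
  m_3 = 37*1 - 15 = 22, d_3 = (743 - 22^2)/37 = 259/37 = 7, a_3 = floor((27 + 22)/7) = 7.
  m_4 = 7*7 - 22 = 27, d_4 = (743 - 27^2)/7 = 14/7 = 2, a_4 = floor((27 + 27)/2) = 27.
  m_5 = 2*27 - 27 = 27, d_5 = (743 - 27^2)/2 = 14/2 = 7, a_5 = floor((27 + 27)/7) = 7.
  m_6 = 7*7 - 27 = 22, d_6 = (743 - 22^2)/7 = 259/7 = 37, a_6 = floor((27 + 22)/37) = 1.
  m_7 = 37*1 - 22 = 15, d_7 = (743 - 15^2)/37 = 518/37 = 14, a_7 = floor((27 + 15)/14) = 3.
  m_8 = 14*3 - 15 = 27, d_8 = (743 - 27^2)/14 = 14/14 = 1, a_8 = floor((27 + 27)/1) = 54.
  m_9 = 1*54 - 27 = 27, d_9 = (743 - 27^2)/1 = 14/1 = 14: (m_9, d_9) = (m_1, d_1) = (27, 14), so from here the quotients repeat a_1, ..., a_8; the period length is 8.
Hence the expansion of sqrt(743) is a_0 = 27 followed by the repeating block 3, 1, 7, 27, 7, 1, 3, 54 (period 8).

[27; (3, 1, 7, 27, 7, 1, 3, 54)]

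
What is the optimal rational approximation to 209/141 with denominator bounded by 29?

43/29

Expand x = 209/141 as a continued fraction with the Euclidean algorithm:
  209 = 1*141 + 68, so a_0 = 1.
  141 = 2*68 + 5, so a_1 = 2.
  68 = 13*5 + 3, so a_2 = 13.
  5 = 1*3 + 2, so a_3 = 1.
  3 = 1*2 + 1, so a_4 = 1.
  2 = 2*1 + 0, so a_5 = 2.
so x = [1; 2, 13, 1, 1, 2].
Convergents (p_i = a_i*p_{i-1} + p_{i-2}, q_i = a_i*q_{i-1} + q_{i-2} with p_{-2}=0, p_{-1}=1, q_{-2}=1, q_{-1}=0), until the denominator exceeds 29:
  i=0: a_0=1, p_0 = 1*1 + 0 = 1, q_0 = 1*0 + 1 = 1.
  i=1: a_1=2, p_1 = 2*1 + 1 = 3, q_1 = 2*1 + 0 = 2.
  i=2: a_2=13, p_2 = 13*3 + 1 = 40, q_2 = 13*2 + 1 = 27.
  i=3: a_3=1, p_3 = 1*40 + 3 = 43, q_3 = 1*27 + 2 = 29.
  i=4: a_4=1, p_4 = 1*43 + 40 = 83, q_4 = 1*29 + 27 = 56.
q_4 = 56 > 29, so the last convergent with denominator <= 29 is p_3/q_3 = 43/29.
The closest fraction with denominator <= 29 is either p_3/q_3 or the intermediate fraction (k*p_3 + p_2)/(k*q_3 + q_2) with the largest k >= 1 whose denominator stays <= 29; these approach x as k grows, and every other convergent or intermediate fraction in range is farther away.
Largest k: floor((29 - q_2)/q_3) = floor((29 - 27)/29) = 0.
Since k = 0, no intermediate fraction beyond p_3/q_3 has denominator <= 29, so the convergent 43/29 is the closest (its error is |209*29 - 43*141|/(141*29) = 2/4089).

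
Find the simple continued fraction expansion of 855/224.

[3; 1, 4, 2, 6, 3]

Run the Euclidean algorithm on 855 and 224; the successive quotients are the partial quotients a_0, a_1, ... (each step inverts the fractional part left over by the previous one):
  855 = 3*224 + 183, so a_0 = 3.
  224 = 1*183 + 41, so a_1 = 1.
  183 = 4*41 + 19, so a_2 = 4.
  41 = 2*19 + 3, so a_3 = 2.
  19 = 6*3 + 1, so a_4 = 6.
  3 = 3*1 + 0, so a_5 = 3.
The remainder reaches 0 after 6 divisions, so the expansion has 6 partial quotients, read off in order.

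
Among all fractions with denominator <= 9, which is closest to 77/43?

9/5

Expand x = 77/43 as a continued fraction with the Euclidean algorithm:
  77 = 1*43 + 34, so a_0 = 1.
  43 = 1*34 + 9, so a_1 = 1.
  34 = 3*9 + 7, so a_2 = 3.
  9 = 1*7 + 2, so a_3 = 1.
  7 = 3*2 + 1, so a_4 = 3.
  2 = 2*1 + 0, so a_5 = 2.
so x = [1; 1, 3, 1, 3, 2].
Convergents (p_i = a_i*p_{i-1} + p_{i-2}, q_i = a_i*q_{i-1} + q_{i-2} with p_{-2}=0, p_{-1}=1, q_{-2}=1, q_{-1}=0), until the denominator exceeds 9:
  i=0: a_0=1, p_0 = 1*1 + 0 = 1, q_0 = 1*0 + 1 = 1.
  i=1: a_1=1, p_1 = 1*1 + 1 = 2, q_1 = 1*1 + 0 = 1.
  i=2: a_2=3, p_2 = 3*2 + 1 = 7, q_2 = 3*1 + 1 = 4.
  i=3: a_3=1, p_3 = 1*7 + 2 = 9, q_3 = 1*4 + 1 = 5.
  i=4: a_4=3, p_4 = 3*9 + 7 = 34, q_4 = 3*5 + 4 = 19.
q_4 = 19 > 9, so the last convergent with denominator <= 9 is p_3/q_3 = 9/5.
The closest fraction with denominator <= 9 is either p_3/q_3 or the intermediate fraction (k*p_3 + p_2)/(k*q_3 + q_2) with the largest k >= 1 whose denominator stays <= 9; these approach x as k grows, and every other convergent or intermediate fraction in range is farther away.
Largest k: floor((9 - q_2)/q_3) = floor((9 - 4)/5) = 1.
That gives (1*9 + 7)/(1*5 + 4) = 16/9.
Compare the errors: |x - 9/5| = |77*5 - 9*43|/(43*5) = 2/215, and |x - 16/9| = |77*9 - 16*43|/(43*9) = 5/387.
Cross-multiplying, 2*387 = 774 < 1075 = 5*215, so 2/215 is smaller: the convergent 9/5 is closer to x than 16/9.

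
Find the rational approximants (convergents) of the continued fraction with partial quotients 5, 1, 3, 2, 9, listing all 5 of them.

Using the convergent recurrence p_i = a_i*p_{i-1} + p_{i-2}, q_i = a_i*q_{i-1} + q_{i-2} with p_{-2}=0, p_{-1}=1, q_{-2}=1, q_{-1}=0:
  i=0: a_0=5, p_0 = 5*1 + 0 = 5, q_0 = 5*0 + 1 = 1.
  i=1: a_1=1, p_1 = 1*5 + 1 = 6, q_1 = 1*1 + 0 = 1.
  i=2: a_2=3, p_2 = 3*6 + 5 = 23, q_2 = 3*1 + 1 = 4.
  i=3: a_3=2, p_3 = 2*23 + 6 = 52, q_3 = 2*4 + 1 = 9.
  i=4: a_4=9, p_4 = 9*52 + 23 = 491, q_4 = 9*9 + 4 = 85.

5/1, 6/1, 23/4, 52/9, 491/85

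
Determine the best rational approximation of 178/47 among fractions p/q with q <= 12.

34/9

Expand x = 178/47 as a continued fraction with the Euclidean algorithm:
  178 = 3*47 + 37, so a_0 = 3.
  47 = 1*37 + 10, so a_1 = 1.
  37 = 3*10 + 7, so a_2 = 3.
  10 = 1*7 + 3, so a_3 = 1.
  7 = 2*3 + 1, so a_4 = 2.
  3 = 3*1 + 0, so a_5 = 3.
so x = [3; 1, 3, 1, 2, 3].
Convergents (p_i = a_i*p_{i-1} + p_{i-2}, q_i = a_i*q_{i-1} + q_{i-2} with p_{-2}=0, p_{-1}=1, q_{-2}=1, q_{-1}=0), until the denominator exceeds 12:
  i=0: a_0=3, p_0 = 3*1 + 0 = 3, q_0 = 3*0 + 1 = 1.
  i=1: a_1=1, p_1 = 1*3 + 1 = 4, q_1 = 1*1 + 0 = 1.
  i=2: a_2=3, p_2 = 3*4 + 3 = 15, q_2 = 3*1 + 1 = 4.
  i=3: a_3=1, p_3 = 1*15 + 4 = 19, q_3 = 1*4 + 1 = 5.
  i=4: a_4=2, p_4 = 2*19 + 15 = 53, q_4 = 2*5 + 4 = 14.
q_4 = 14 > 12, so the last convergent with denominator <= 12 is p_3/q_3 = 19/5.
The closest fraction with denominator <= 12 is either p_3/q_3 or the intermediate fraction (k*p_3 + p_2)/(k*q_3 + q_2) with the largest k >= 1 whose denominator stays <= 12; these approach x as k grows, and every other convergent or intermediate fraction in range is farther away.
Largest k: floor((12 - q_2)/q_3) = floor((12 - 4)/5) = 1.
That gives (1*19 + 15)/(1*5 + 4) = 34/9.
Compare the errors: |x - 19/5| = |178*5 - 19*47|/(47*5) = 3/235, and |x - 34/9| = |178*9 - 34*47|/(47*9) = 4/423.
Cross-multiplying, 4*235 = 940 < 1269 = 3*423, so 4/423 is smaller: the intermediate fraction 34/9 is closer to x than 19/5.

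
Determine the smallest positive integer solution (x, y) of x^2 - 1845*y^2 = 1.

(x, y) = (39689, 924)

First expand sqrt(1845) as a continued fraction. With x_i = (sqrt(1845) + m_i)/d_i and (m_0, d_0) = (0, 1): a_0 = floor(sqrt(1845)) = 42, since 42^2 = 1764 <= 1845 < 1849 = 43^2.
Iterate m_{i+1} = d_i*a_i - m_i, d_{i+1} = (1845 - m_{i+1}^2)/d_i, a_{i+1} = floor((a_0 + m_{i+1})/d_{i+1}):
  m_1 = 1*42 - 0 = 42, d_1 = (1845 - 42^2)/1 = 81/1 = 81, a_1 = floor((42 + 42)/81) = 1.
  m_2 = 81*1 - 42 = 39, d_2 = (1845 - 39^2)/81 = 324/81 = 4, a_2 = floor((42 + 39)/4) = 20.
  m_3 = 4*20 - 39 = 41, d_3 = (1845 - 41^2)/4 = 164/4 = 41, a_3 = floor((42 + 41)/41) = 2.
  m_4 = 41*2 - 41 = 41, d_4 = (1845 - 41^2)/41 = 164/41 = 4, a_4 = floor((42 + 41)/4) = 20.
  m_5 = 4*20 - 41 = 39, d_5 = (1845 - 39^2)/4 = 324/4 = 81, a_5 = floor((42 + 39)/81) = 1.
  m_6 = 81*1 - 39 = 42, d_6 = (1845 - 42^2)/81 = 81/81 = 1, a_6 = floor((42 + 42)/1) = 84.
  m_7 = 1*84 - 42 = 42, d_7 = (1845 - 42^2)/1 = 81/1 = 81: (m_7, d_7) = (m_1, d_1) = (42, 81), so from here the quotients repeat a_1, ..., a_6; the period length is 6.
So sqrt(1845) = [42; (1, 20, 2, 20, 1, 84)] with period length k = 6.
k is even, so the fundamental solution of x^2 - 1845y^2 = 1 is (p_{k-1}, q_{k-1}) = (p_5, q_5); compute convergents through index 5.
Convergents (p_i = a_i*p_{i-1} + p_{i-2}, q_i = a_i*q_{i-1} + q_{i-2} with p_{-2}=0, p_{-1}=1, q_{-2}=1, q_{-1}=0):
  i=0: a_0=42, p_0 = 42*1 + 0 = 42, q_0 = 42*0 + 1 = 1.
  i=1: a_1=1, p_1 = 1*42 + 1 = 43, q_1 = 1*1 + 0 = 1.
  i=2: a_2=20, p_2 = 20*43 + 42 = 902, q_2 = 20*1 + 1 = 21.
  i=3: a_3=2, p_3 = 2*902 + 43 = 1847, q_3 = 2*21 + 1 = 43.
  i=4: a_4=20, p_4 = 20*1847 + 902 = 37842, q_4 = 20*43 + 21 = 881.
  i=5: a_5=1, p_5 = 1*37842 + 1847 = 39689, q_5 = 1*881 + 43 = 924.
Check: 39689^2 - 1845*924^2 = 1575216721 - 1575216720 = 1, so (x, y) = (39689, 924) solves the equation, and by the theorem it is the least positive solution.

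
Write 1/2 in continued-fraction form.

[0; 2]

Run the Euclidean algorithm on 1 and 2; the successive quotients are the partial quotients a_0, a_1, ... (each step inverts the fractional part left over by the previous one):
  1 = 0*2 + 1, so a_0 = 0.
  2 = 2*1 + 0, so a_1 = 2.
The remainder reaches 0 after 2 divisions, so the expansion has 2 partial quotients, read off in order.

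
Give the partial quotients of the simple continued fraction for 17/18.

Run the Euclidean algorithm on 17 and 18; the successive quotients are the partial quotients a_0, a_1, ... (each step inverts the fractional part left over by the previous one):
  17 = 0*18 + 17, so a_0 = 0.
  18 = 1*17 + 1, so a_1 = 1.
  17 = 17*1 + 0, so a_2 = 17.
The remainder reaches 0 after 3 divisions, so the expansion has 3 partial quotients, read off in order.

[0; 1, 17]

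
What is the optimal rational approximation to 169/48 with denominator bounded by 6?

7/2

Expand x = 169/48 as a continued fraction with the Euclidean algorithm:
  169 = 3*48 + 25, so a_0 = 3.
  48 = 1*25 + 23, so a_1 = 1.
  25 = 1*23 + 2, so a_2 = 1.
  23 = 11*2 + 1, so a_3 = 11.
  2 = 2*1 + 0, so a_4 = 2.
so x = [3; 1, 1, 11, 2].
Convergents (p_i = a_i*p_{i-1} + p_{i-2}, q_i = a_i*q_{i-1} + q_{i-2} with p_{-2}=0, p_{-1}=1, q_{-2}=1, q_{-1}=0), until the denominator exceeds 6:
  i=0: a_0=3, p_0 = 3*1 + 0 = 3, q_0 = 3*0 + 1 = 1.
  i=1: a_1=1, p_1 = 1*3 + 1 = 4, q_1 = 1*1 + 0 = 1.
  i=2: a_2=1, p_2 = 1*4 + 3 = 7, q_2 = 1*1 + 1 = 2.
  i=3: a_3=11, p_3 = 11*7 + 4 = 81, q_3 = 11*2 + 1 = 23.
q_3 = 23 > 6, so the last convergent with denominator <= 6 is p_2/q_2 = 7/2.
The closest fraction with denominator <= 6 is either p_2/q_2 or the intermediate fraction (k*p_2 + p_1)/(k*q_2 + q_1) with the largest k >= 1 whose denominator stays <= 6; these approach x as k grows, and every other convergent or intermediate fraction in range is farther away.
Largest k: floor((6 - q_1)/q_2) = floor((6 - 1)/2) = 2.
That gives (2*7 + 4)/(2*2 + 1) = 18/5.
Compare the errors: |x - 7/2| = |169*2 - 7*48|/(48*2) = 2/96, and |x - 18/5| = |169*5 - 18*48|/(48*5) = 19/240.
Cross-multiplying, 2*240 = 480 < 1824 = 19*96, so 2/96 is smaller: the convergent 7/2 is closer to x than 18/5.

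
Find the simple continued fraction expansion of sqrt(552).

[23; (2, 46)]

Write x_i = (sqrt(552) + m_i)/d_i with (m_0, d_0) = (0, 1). a_0 = floor(sqrt(552)) = 23, since 23^2 = 529 <= 552 < 576 = 24^2.
Iterate m_{i+1} = d_i*a_i - m_i, d_{i+1} = (552 - m_{i+1}^2)/d_i, a_{i+1} = floor((a_0 + m_{i+1})/d_{i+1}):
  m_1 = 1*23 - 0 = 23, d_1 = (552 - 23^2)/1 = 23/1 = 23, a_1 = floor((23 + 23)/23) = 2.
  m_2 = 23*2 - 23 = 23, d_2 = (552 - 23^2)/23 = 23/23 = 1, a_2 = floor((23 + 23)/1) = 46.
  m_3 = 1*46 - 23 = 23, d_3 = (552 - 23^2)/1 = 23/1 = 23: (m_3, d_3) = (m_1, d_1) = (23, 23), so from here the quotients repeat a_1, a_2; the period length is 2.
Hence the expansion of sqrt(552) is a_0 = 23 followed by the repeating block 2, 46 (period 2).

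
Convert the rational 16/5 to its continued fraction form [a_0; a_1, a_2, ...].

Run the Euclidean algorithm on 16 and 5; the successive quotients are the partial quotients a_0, a_1, ... (each step inverts the fractional part left over by the previous one):
  16 = 3*5 + 1, so a_0 = 3.
  5 = 5*1 + 0, so a_1 = 5.
The remainder reaches 0 after 2 divisions, so the expansion has 2 partial quotients, read off in order.

[3; 5]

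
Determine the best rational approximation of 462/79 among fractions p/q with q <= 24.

117/20

Expand x = 462/79 as a continued fraction with the Euclidean algorithm:
  462 = 5*79 + 67, so a_0 = 5.
  79 = 1*67 + 12, so a_1 = 1.
  67 = 5*12 + 7, so a_2 = 5.
  12 = 1*7 + 5, so a_3 = 1.
  7 = 1*5 + 2, so a_4 = 1.
  5 = 2*2 + 1, so a_5 = 2.
  2 = 2*1 + 0, so a_6 = 2.
so x = [5; 1, 5, 1, 1, 2, 2].
Convergents (p_i = a_i*p_{i-1} + p_{i-2}, q_i = a_i*q_{i-1} + q_{i-2} with p_{-2}=0, p_{-1}=1, q_{-2}=1, q_{-1}=0), until the denominator exceeds 24:
  i=0: a_0=5, p_0 = 5*1 + 0 = 5, q_0 = 5*0 + 1 = 1.
  i=1: a_1=1, p_1 = 1*5 + 1 = 6, q_1 = 1*1 + 0 = 1.
  i=2: a_2=5, p_2 = 5*6 + 5 = 35, q_2 = 5*1 + 1 = 6.
  i=3: a_3=1, p_3 = 1*35 + 6 = 41, q_3 = 1*6 + 1 = 7.
  i=4: a_4=1, p_4 = 1*41 + 35 = 76, q_4 = 1*7 + 6 = 13.
  i=5: a_5=2, p_5 = 2*76 + 41 = 193, q_5 = 2*13 + 7 = 33.
q_5 = 33 > 24, so the last convergent with denominator <= 24 is p_4/q_4 = 76/13.
The closest fraction with denominator <= 24 is either p_4/q_4 or the intermediate fraction (k*p_4 + p_3)/(k*q_4 + q_3) with the largest k >= 1 whose denominator stays <= 24; these approach x as k grows, and every other convergent or intermediate fraction in range is farther away.
Largest k: floor((24 - q_3)/q_4) = floor((24 - 7)/13) = 1.
That gives (1*76 + 41)/(1*13 + 7) = 117/20.
Compare the errors: |x - 76/13| = |462*13 - 76*79|/(79*13) = 2/1027, and |x - 117/20| = |462*20 - 117*79|/(79*20) = 3/1580.
Cross-multiplying, 3*1027 = 3081 < 3160 = 2*1580, so 3/1580 is smaller: the intermediate fraction 117/20 is closer to x than 76/13.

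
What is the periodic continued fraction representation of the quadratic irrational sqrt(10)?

[3; (6)]

Write x_i = (sqrt(10) + m_i)/d_i with (m_0, d_0) = (0, 1). a_0 = floor(sqrt(10)) = 3, since 3^2 = 9 <= 10 < 16 = 4^2.
Iterate m_{i+1} = d_i*a_i - m_i, d_{i+1} = (10 - m_{i+1}^2)/d_i, a_{i+1} = floor((a_0 + m_{i+1})/d_{i+1}):
  m_1 = 1*3 - 0 = 3, d_1 = (10 - 3^2)/1 = 1/1 = 1, a_1 = floor((3 + 3)/1) = 6.
  m_2 = 1*6 - 3 = 3, d_2 = (10 - 3^2)/1 = 1/1 = 1: (m_2, d_2) = (m_1, d_1) = (3, 1), so from here the quotient a_1 repeats; the period length is 1.
Hence the expansion of sqrt(10) is a_0 = 3 followed by the repeating block 6 (period 1).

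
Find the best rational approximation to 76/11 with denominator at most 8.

55/8

Expand x = 76/11 as a continued fraction with the Euclidean algorithm:
  76 = 6*11 + 10, so a_0 = 6.
  11 = 1*10 + 1, so a_1 = 1.
  10 = 10*1 + 0, so a_2 = 10.
so x = [6; 1, 10].
Convergents (p_i = a_i*p_{i-1} + p_{i-2}, q_i = a_i*q_{i-1} + q_{i-2} with p_{-2}=0, p_{-1}=1, q_{-2}=1, q_{-1}=0), until the denominator exceeds 8:
  i=0: a_0=6, p_0 = 6*1 + 0 = 6, q_0 = 6*0 + 1 = 1.
  i=1: a_1=1, p_1 = 1*6 + 1 = 7, q_1 = 1*1 + 0 = 1.
  i=2: a_2=10, p_2 = 10*7 + 6 = 76, q_2 = 10*1 + 1 = 11.
q_2 = 11 > 8, so the last convergent with denominator <= 8 is p_1/q_1 = 7/1.
The closest fraction with denominator <= 8 is either p_1/q_1 or the intermediate fraction (k*p_1 + p_0)/(k*q_1 + q_0) with the largest k >= 1 whose denominator stays <= 8; these approach x as k grows, and every other convergent or intermediate fraction in range is farther away.
Largest k: floor((8 - q_0)/q_1) = floor((8 - 1)/1) = 7.
That gives (7*7 + 6)/(7*1 + 1) = 55/8.
Compare the errors: |x - 7/1| = |76*1 - 7*11|/(11*1) = 1/11, and |x - 55/8| = |76*8 - 55*11|/(11*8) = 3/88.
Cross-multiplying, 3*11 = 33 < 88 = 1*88, so 3/88 is smaller: the intermediate fraction 55/8 is closer to x than 7/1.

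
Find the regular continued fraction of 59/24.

Run the Euclidean algorithm on 59 and 24; the successive quotients are the partial quotients a_0, a_1, ... (each step inverts the fractional part left over by the previous one):
  59 = 2*24 + 11, so a_0 = 2.
  24 = 2*11 + 2, so a_1 = 2.
  11 = 5*2 + 1, so a_2 = 5.
  2 = 2*1 + 0, so a_3 = 2.
The remainder reaches 0 after 4 divisions, so the expansion has 4 partial quotients, read off in order.

[2; 2, 5, 2]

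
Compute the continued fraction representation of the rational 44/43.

[1; 43]

Run the Euclidean algorithm on 44 and 43; the successive quotients are the partial quotients a_0, a_1, ... (each step inverts the fractional part left over by the previous one):
  44 = 1*43 + 1, so a_0 = 1.
  43 = 43*1 + 0, so a_1 = 43.
The remainder reaches 0 after 2 divisions, so the expansion has 2 partial quotients, read off in order.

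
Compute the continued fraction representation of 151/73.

[2; 14, 1, 1, 2]

Run the Euclidean algorithm on 151 and 73; the successive quotients are the partial quotients a_0, a_1, ... (each step inverts the fractional part left over by the previous one):
  151 = 2*73 + 5, so a_0 = 2.
  73 = 14*5 + 3, so a_1 = 14.
  5 = 1*3 + 2, so a_2 = 1.
  3 = 1*2 + 1, so a_3 = 1.
  2 = 2*1 + 0, so a_4 = 2.
The remainder reaches 0 after 5 divisions, so the expansion has 5 partial quotients, read off in order.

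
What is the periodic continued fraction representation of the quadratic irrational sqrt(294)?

Write x_i = (sqrt(294) + m_i)/d_i with (m_0, d_0) = (0, 1). a_0 = floor(sqrt(294)) = 17, since 17^2 = 289 <= 294 < 324 = 18^2.
Iterate m_{i+1} = d_i*a_i - m_i, d_{i+1} = (294 - m_{i+1}^2)/d_i, a_{i+1} = floor((a_0 + m_{i+1})/d_{i+1}):
  m_1 = 1*17 - 0 = 17, d_1 = (294 - 17^2)/1 = 5/1 = 5, a_1 = floor((17 + 17)/5) = 6.
  m_2 = 5*6 - 17 = 13, d_2 = (294 - 13^2)/5 = 125/5 = 25, a_2 = floor((17 + 13)/25) = 1.
  m_3 = 25*1 - 13 = 12, d_3 = (294 - 12^2)/25 = 150/25 = 6, a_3 = floor((17 + 12)/6) = 4.
  m_4 = 6*4 - 12 = 12, d_4 = (294 - 12^2)/6 = 150/6 = 25, a_4 = floor((17 + 12)/25) = 1.
  m_5 = 25*1 - 12 = 13, d_5 = (294 - 13^2)/25 = 125/25 = 5, a_5 = floor((17 + 13)/5) = 6.
  m_6 = 5*6 - 13 = 17, d_6 = (294 - 17^2)/5 = 5/5 = 1, a_6 = floor((17 + 17)/1) = 34.
  m_7 = 1*34 - 17 = 17, d_7 = (294 - 17^2)/1 = 5/1 = 5: (m_7, d_7) = (m_1, d_1) = (17, 5), so from here the quotients repeat a_1, ..., a_6; the period length is 6.
Hence the expansion of sqrt(294) is a_0 = 17 followed by the repeating block 6, 1, 4, 1, 6, 34 (period 6).

[17; (6, 1, 4, 1, 6, 34)]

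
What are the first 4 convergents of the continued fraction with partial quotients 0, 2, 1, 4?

0/1, 1/2, 1/3, 5/14

Using the convergent recurrence p_i = a_i*p_{i-1} + p_{i-2}, q_i = a_i*q_{i-1} + q_{i-2} with p_{-2}=0, p_{-1}=1, q_{-2}=1, q_{-1}=0:
  i=0: a_0=0, p_0 = 0*1 + 0 = 0, q_0 = 0*0 + 1 = 1.
  i=1: a_1=2, p_1 = 2*0 + 1 = 1, q_1 = 2*1 + 0 = 2.
  i=2: a_2=1, p_2 = 1*1 + 0 = 1, q_2 = 1*2 + 1 = 3.
  i=3: a_3=4, p_3 = 4*1 + 1 = 5, q_3 = 4*3 + 2 = 14.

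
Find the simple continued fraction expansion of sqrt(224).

Write x_i = (sqrt(224) + m_i)/d_i with (m_0, d_0) = (0, 1). a_0 = floor(sqrt(224)) = 14, since 14^2 = 196 <= 224 < 225 = 15^2.
Iterate m_{i+1} = d_i*a_i - m_i, d_{i+1} = (224 - m_{i+1}^2)/d_i, a_{i+1} = floor((a_0 + m_{i+1})/d_{i+1}):
  m_1 = 1*14 - 0 = 14, d_1 = (224 - 14^2)/1 = 28/1 = 28, a_1 = floor((14 + 14)/28) = 1.
  m_2 = 28*1 - 14 = 14, d_2 = (224 - 14^2)/28 = 28/28 = 1, a_2 = floor((14 + 14)/1) = 28.
  m_3 = 1*28 - 14 = 14, d_3 = (224 - 14^2)/1 = 28/1 = 28: (m_3, d_3) = (m_1, d_1) = (14, 28), so from here the quotients repeat a_1, a_2; the period length is 2.
Hence the expansion of sqrt(224) is a_0 = 14 followed by the repeating block 1, 28 (period 2).

[14; (1, 28)]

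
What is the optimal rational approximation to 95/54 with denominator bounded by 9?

Expand x = 95/54 as a continued fraction with the Euclidean algorithm:
  95 = 1*54 + 41, so a_0 = 1.
  54 = 1*41 + 13, so a_1 = 1.
  41 = 3*13 + 2, so a_2 = 3.
  13 = 6*2 + 1, so a_3 = 6.
  2 = 2*1 + 0, so a_4 = 2.
so x = [1; 1, 3, 6, 2].
Convergents (p_i = a_i*p_{i-1} + p_{i-2}, q_i = a_i*q_{i-1} + q_{i-2} with p_{-2}=0, p_{-1}=1, q_{-2}=1, q_{-1}=0), until the denominator exceeds 9:
  i=0: a_0=1, p_0 = 1*1 + 0 = 1, q_0 = 1*0 + 1 = 1.
  i=1: a_1=1, p_1 = 1*1 + 1 = 2, q_1 = 1*1 + 0 = 1.
  i=2: a_2=3, p_2 = 3*2 + 1 = 7, q_2 = 3*1 + 1 = 4.
  i=3: a_3=6, p_3 = 6*7 + 2 = 44, q_3 = 6*4 + 1 = 25.
q_3 = 25 > 9, so the last convergent with denominator <= 9 is p_2/q_2 = 7/4.
The closest fraction with denominator <= 9 is either p_2/q_2 or the intermediate fraction (k*p_2 + p_1)/(k*q_2 + q_1) with the largest k >= 1 whose denominator stays <= 9; these approach x as k grows, and every other convergent or intermediate fraction in range is farther away.
Largest k: floor((9 - q_1)/q_2) = floor((9 - 1)/4) = 2.
That gives (2*7 + 2)/(2*4 + 1) = 16/9.
Compare the errors: |x - 7/4| = |95*4 - 7*54|/(54*4) = 2/216, and |x - 16/9| = |95*9 - 16*54|/(54*9) = 9/486.
Cross-multiplying, 2*486 = 972 < 1944 = 9*216, so 2/216 is smaller: the convergent 7/4 is closer to x than 16/9.

7/4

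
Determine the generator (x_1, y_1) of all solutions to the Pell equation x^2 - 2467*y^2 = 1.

First expand sqrt(2467) as a continued fraction. With x_i = (sqrt(2467) + m_i)/d_i and (m_0, d_0) = (0, 1): a_0 = floor(sqrt(2467)) = 49, since 49^2 = 2401 <= 2467 < 2500 = 50^2.
Iterate m_{i+1} = d_i*a_i - m_i, d_{i+1} = (2467 - m_{i+1}^2)/d_i, a_{i+1} = floor((a_0 + m_{i+1})/d_{i+1}):
  m_1 = 1*49 - 0 = 49, d_1 = (2467 - 49^2)/1 = 66/1 = 66, a_1 = floor((49 + 49)/66) = 1.
  m_2 = 66*1 - 49 = 17, d_2 = (2467 - 17^2)/66 = 2178/66 = 33, a_2 = floor((49 + 17)/33) = 2.
  m_3 = 33*2 - 17 = 49, d_3 = (2467 - 49^2)/33 = 66/33 = 2, a_3 = floor((49 + 49)/2) = 49.
  m_4 = 2*49 - 49 = 49, d_4 = (2467 - 49^2)/2 = 66/2 = 33, a_4 = floor((49 + 49)/33) = 2.
  m_5 = 33*2 - 49 = 17, d_5 = (2467 - 17^2)/33 = 2178/33 = 66, a_5 = floor((49 + 17)/66) = 1.
  m_6 = 66*1 - 17 = 49, d_6 = (2467 - 49^2)/66 = 66/66 = 1, a_6 = floor((49 + 49)/1) = 98.
  m_7 = 1*98 - 49 = 49, d_7 = (2467 - 49^2)/1 = 66/1 = 66: (m_7, d_7) = (m_1, d_1) = (49, 66), so from here the quotients repeat a_1, ..., a_6; the period length is 6.
So sqrt(2467) = [49; (1, 2, 49, 2, 1, 98)] with period length k = 6.
k is even, so the fundamental solution of x^2 - 2467y^2 = 1 is (p_{k-1}, q_{k-1}) = (p_5, q_5); compute convergents through index 5.
Convergents (p_i = a_i*p_{i-1} + p_{i-2}, q_i = a_i*q_{i-1} + q_{i-2} with p_{-2}=0, p_{-1}=1, q_{-2}=1, q_{-1}=0):
  i=0: a_0=49, p_0 = 49*1 + 0 = 49, q_0 = 49*0 + 1 = 1.
  i=1: a_1=1, p_1 = 1*49 + 1 = 50, q_1 = 1*1 + 0 = 1.
  i=2: a_2=2, p_2 = 2*50 + 49 = 149, q_2 = 2*1 + 1 = 3.
  i=3: a_3=49, p_3 = 49*149 + 50 = 7351, q_3 = 49*3 + 1 = 148.
  i=4: a_4=2, p_4 = 2*7351 + 149 = 14851, q_4 = 2*148 + 3 = 299.
  i=5: a_5=1, p_5 = 1*14851 + 7351 = 22202, q_5 = 1*299 + 148 = 447.
Check: 22202^2 - 2467*447^2 = 492928804 - 492928803 = 1, so (x, y) = (22202, 447) solves the equation, and by the theorem it is the least positive solution.

(x, y) = (22202, 447)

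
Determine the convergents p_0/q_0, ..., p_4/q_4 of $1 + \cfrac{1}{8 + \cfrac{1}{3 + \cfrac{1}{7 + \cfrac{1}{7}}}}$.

1/1, 9/8, 28/25, 205/183, 1463/1306

Using the convergent recurrence p_i = a_i*p_{i-1} + p_{i-2}, q_i = a_i*q_{i-1} + q_{i-2} with p_{-2}=0, p_{-1}=1, q_{-2}=1, q_{-1}=0:
  i=0: a_0=1, p_0 = 1*1 + 0 = 1, q_0 = 1*0 + 1 = 1.
  i=1: a_1=8, p_1 = 8*1 + 1 = 9, q_1 = 8*1 + 0 = 8.
  i=2: a_2=3, p_2 = 3*9 + 1 = 28, q_2 = 3*8 + 1 = 25.
  i=3: a_3=7, p_3 = 7*28 + 9 = 205, q_3 = 7*25 + 8 = 183.
  i=4: a_4=7, p_4 = 7*205 + 28 = 1463, q_4 = 7*183 + 25 = 1306.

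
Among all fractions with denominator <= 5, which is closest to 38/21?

Expand x = 38/21 as a continued fraction with the Euclidean algorithm:
  38 = 1*21 + 17, so a_0 = 1.
  21 = 1*17 + 4, so a_1 = 1.
  17 = 4*4 + 1, so a_2 = 4.
  4 = 4*1 + 0, so a_3 = 4.
so x = [1; 1, 4, 4].
Convergents (p_i = a_i*p_{i-1} + p_{i-2}, q_i = a_i*q_{i-1} + q_{i-2} with p_{-2}=0, p_{-1}=1, q_{-2}=1, q_{-1}=0), until the denominator exceeds 5:
  i=0: a_0=1, p_0 = 1*1 + 0 = 1, q_0 = 1*0 + 1 = 1.
  i=1: a_1=1, p_1 = 1*1 + 1 = 2, q_1 = 1*1 + 0 = 1.
  i=2: a_2=4, p_2 = 4*2 + 1 = 9, q_2 = 4*1 + 1 = 5.
  i=3: a_3=4, p_3 = 4*9 + 2 = 38, q_3 = 4*5 + 1 = 21.
q_3 = 21 > 5, so the last convergent with denominator <= 5 is p_2/q_2 = 9/5.
The closest fraction with denominator <= 5 is either p_2/q_2 or the intermediate fraction (k*p_2 + p_1)/(k*q_2 + q_1) with the largest k >= 1 whose denominator stays <= 5; these approach x as k grows, and every other convergent or intermediate fraction in range is farther away.
Largest k: floor((5 - q_1)/q_2) = floor((5 - 1)/5) = 0.
Since k = 0, no intermediate fraction beyond p_2/q_2 has denominator <= 5, so the convergent 9/5 is the closest (its error is |38*5 - 9*21|/(21*5) = 1/105).

9/5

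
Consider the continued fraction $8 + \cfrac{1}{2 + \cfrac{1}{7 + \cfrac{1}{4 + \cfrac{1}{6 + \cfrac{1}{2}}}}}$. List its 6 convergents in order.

Using the convergent recurrence p_i = a_i*p_{i-1} + p_{i-2}, q_i = a_i*q_{i-1} + q_{i-2} with p_{-2}=0, p_{-1}=1, q_{-2}=1, q_{-1}=0:
  i=0: a_0=8, p_0 = 8*1 + 0 = 8, q_0 = 8*0 + 1 = 1.
  i=1: a_1=2, p_1 = 2*8 + 1 = 17, q_1 = 2*1 + 0 = 2.
  i=2: a_2=7, p_2 = 7*17 + 8 = 127, q_2 = 7*2 + 1 = 15.
  i=3: a_3=4, p_3 = 4*127 + 17 = 525, q_3 = 4*15 + 2 = 62.
  i=4: a_4=6, p_4 = 6*525 + 127 = 3277, q_4 = 6*62 + 15 = 387.
  i=5: a_5=2, p_5 = 2*3277 + 525 = 7079, q_5 = 2*387 + 62 = 836.

8/1, 17/2, 127/15, 525/62, 3277/387, 7079/836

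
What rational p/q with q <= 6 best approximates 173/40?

Expand x = 173/40 as a continued fraction with the Euclidean algorithm:
  173 = 4*40 + 13, so a_0 = 4.
  40 = 3*13 + 1, so a_1 = 3.
  13 = 13*1 + 0, so a_2 = 13.
so x = [4; 3, 13].
Convergents (p_i = a_i*p_{i-1} + p_{i-2}, q_i = a_i*q_{i-1} + q_{i-2} with p_{-2}=0, p_{-1}=1, q_{-2}=1, q_{-1}=0), until the denominator exceeds 6:
  i=0: a_0=4, p_0 = 4*1 + 0 = 4, q_0 = 4*0 + 1 = 1.
  i=1: a_1=3, p_1 = 3*4 + 1 = 13, q_1 = 3*1 + 0 = 3.
  i=2: a_2=13, p_2 = 13*13 + 4 = 173, q_2 = 13*3 + 1 = 40.
q_2 = 40 > 6, so the last convergent with denominator <= 6 is p_1/q_1 = 13/3.
The closest fraction with denominator <= 6 is either p_1/q_1 or the intermediate fraction (k*p_1 + p_0)/(k*q_1 + q_0) with the largest k >= 1 whose denominator stays <= 6; these approach x as k grows, and every other convergent or intermediate fraction in range is farther away.
Largest k: floor((6 - q_0)/q_1) = floor((6 - 1)/3) = 1.
That gives (1*13 + 4)/(1*3 + 1) = 17/4.
Compare the errors: |x - 13/3| = |173*3 - 13*40|/(40*3) = 1/120, and |x - 17/4| = |173*4 - 17*40|/(40*4) = 12/160.
Cross-multiplying, 1*160 = 160 < 1440 = 12*120, so 1/120 is smaller: the convergent 13/3 is closer to x than 17/4.

13/3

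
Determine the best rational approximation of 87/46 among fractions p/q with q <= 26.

Expand x = 87/46 as a continued fraction with the Euclidean algorithm:
  87 = 1*46 + 41, so a_0 = 1.
  46 = 1*41 + 5, so a_1 = 1.
  41 = 8*5 + 1, so a_2 = 8.
  5 = 5*1 + 0, so a_3 = 5.
so x = [1; 1, 8, 5].
Convergents (p_i = a_i*p_{i-1} + p_{i-2}, q_i = a_i*q_{i-1} + q_{i-2} with p_{-2}=0, p_{-1}=1, q_{-2}=1, q_{-1}=0), until the denominator exceeds 26:
  i=0: a_0=1, p_0 = 1*1 + 0 = 1, q_0 = 1*0 + 1 = 1.
  i=1: a_1=1, p_1 = 1*1 + 1 = 2, q_1 = 1*1 + 0 = 1.
  i=2: a_2=8, p_2 = 8*2 + 1 = 17, q_2 = 8*1 + 1 = 9.
  i=3: a_3=5, p_3 = 5*17 + 2 = 87, q_3 = 5*9 + 1 = 46.
q_3 = 46 > 26, so the last convergent with denominator <= 26 is p_2/q_2 = 17/9.
The closest fraction with denominator <= 26 is either p_2/q_2 or the intermediate fraction (k*p_2 + p_1)/(k*q_2 + q_1) with the largest k >= 1 whose denominator stays <= 26; these approach x as k grows, and every other convergent or intermediate fraction in range is farther away.
Largest k: floor((26 - q_1)/q_2) = floor((26 - 1)/9) = 2.
That gives (2*17 + 2)/(2*9 + 1) = 36/19.
Compare the errors: |x - 17/9| = |87*9 - 17*46|/(46*9) = 1/414, and |x - 36/19| = |87*19 - 36*46|/(46*19) = 3/874.
Cross-multiplying, 1*874 = 874 < 1242 = 3*414, so 1/414 is smaller: the convergent 17/9 is closer to x than 36/19.

17/9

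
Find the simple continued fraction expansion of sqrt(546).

Write x_i = (sqrt(546) + m_i)/d_i with (m_0, d_0) = (0, 1). a_0 = floor(sqrt(546)) = 23, since 23^2 = 529 <= 546 < 576 = 24^2.
Iterate m_{i+1} = d_i*a_i - m_i, d_{i+1} = (546 - m_{i+1}^2)/d_i, a_{i+1} = floor((a_0 + m_{i+1})/d_{i+1}):
  m_1 = 1*23 - 0 = 23, d_1 = (546 - 23^2)/1 = 17/1 = 17, a_1 = floor((23 + 23)/17) = 2.
  m_2 = 17*2 - 23 = 11, d_2 = (546 - 11^2)/17 = 425/17 = 25, a_2 = floor((23 + 11)/25) = 1.
  m_3 = 25*1 - 11 = 14, d_3 = (546 - 14^2)/25 = 350/25 = 14, a_3 = floor((23 + 14)/14) = 2.
  m_4 = 14*2 - 14 = 14, d_4 = (546 - 14^2)/14 = 350/14 = 25, a_4 = floor((23 + 14)/25) = 1.
  m_5 = 25*1 - 14 = 11, d_5 = (546 - 11^2)/25 = 425/25 = 17, a_5 = floor((23 + 11)/17) = 2.
  m_6 = 17*2 - 11 = 23, d_6 = (546 - 23^2)/17 = 17/17 = 1, a_6 = floor((23 + 23)/1) = 46.
  m_7 = 1*46 - 23 = 23, d_7 = (546 - 23^2)/1 = 17/1 = 17: (m_7, d_7) = (m_1, d_1) = (23, 17), so from here the quotients repeat a_1, ..., a_6; the period length is 6.
Hence the expansion of sqrt(546) is a_0 = 23 followed by the repeating block 2, 1, 2, 1, 2, 46 (period 6).

[23; (2, 1, 2, 1, 2, 46)]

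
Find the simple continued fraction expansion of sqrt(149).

[12; (4, 1, 5, 3, 3, 5, 1, 4, 24)]

Write x_i = (sqrt(149) + m_i)/d_i with (m_0, d_0) = (0, 1). a_0 = floor(sqrt(149)) = 12, since 12^2 = 144 <= 149 < 169 = 13^2.
Iterate m_{i+1} = d_i*a_i - m_i, d_{i+1} = (149 - m_{i+1}^2)/d_i, a_{i+1} = floor((a_0 + m_{i+1})/d_{i+1}):
  m_1 = 1*12 - 0 = 12, d_1 = (149 - 12^2)/1 = 5/1 = 5, a_1 = floor((12 + 12)/5) = 4.
  m_2 = 5*4 - 12 = 8, d_2 = (149 - 8^2)/5 = 85/5 = 17, a_2 = floor((12 + 8)/17) = 1.
  m_3 = 17*1 - 8 = 9, d_3 = (149 - 9^2)/17 = 68/17 = 4, a_3 = floor((12 + 9)/4) = 5.
  m_4 = 4*5 - 9 = 11, d_4 = (149 - 11^2)/4 = 28/4 = 7, a_4 = floor((12 + 11)/7) = 3.
  m_5 = 7*3 - 11 = 10, d_5 = (149 - 10^2)/7 = 49/7 = 7, a_5 = floor((12 + 10)/7) = 3.
  m_6 = 7*3 - 10 = 11, d_6 = (149 - 11^2)/7 = 28/7 = 4, a_6 = floor((12 + 11)/4) = 5.
  m_7 = 4*5 - 11 = 9, d_7 = (149 - 9^2)/4 = 68/4 = 17, a_7 = floor((12 + 9)/17) = 1.
  m_8 = 17*1 - 9 = 8, d_8 = (149 - 8^2)/17 = 85/17 = 5, a_8 = floor((12 + 8)/5) = 4.
  m_9 = 5*4 - 8 = 12, d_9 = (149 - 12^2)/5 = 5/5 = 1, a_9 = floor((12 + 12)/1) = 24.
  m_10 = 1*24 - 12 = 12, d_10 = (149 - 12^2)/1 = 5/1 = 5: (m_10, d_10) = (m_1, d_1) = (12, 5), so from here the quotients repeat a_1, ..., a_9; the period length is 9.
Hence the expansion of sqrt(149) is a_0 = 12 followed by the repeating block 4, 1, 5, 3, 3, 5, 1, 4, 24 (period 9).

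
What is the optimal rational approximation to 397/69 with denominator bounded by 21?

23/4

Expand x = 397/69 as a continued fraction with the Euclidean algorithm:
  397 = 5*69 + 52, so a_0 = 5.
  69 = 1*52 + 17, so a_1 = 1.
  52 = 3*17 + 1, so a_2 = 3.
  17 = 17*1 + 0, so a_3 = 17.
so x = [5; 1, 3, 17].
Convergents (p_i = a_i*p_{i-1} + p_{i-2}, q_i = a_i*q_{i-1} + q_{i-2} with p_{-2}=0, p_{-1}=1, q_{-2}=1, q_{-1}=0), until the denominator exceeds 21:
  i=0: a_0=5, p_0 = 5*1 + 0 = 5, q_0 = 5*0 + 1 = 1.
  i=1: a_1=1, p_1 = 1*5 + 1 = 6, q_1 = 1*1 + 0 = 1.
  i=2: a_2=3, p_2 = 3*6 + 5 = 23, q_2 = 3*1 + 1 = 4.
  i=3: a_3=17, p_3 = 17*23 + 6 = 397, q_3 = 17*4 + 1 = 69.
q_3 = 69 > 21, so the last convergent with denominator <= 21 is p_2/q_2 = 23/4.
The closest fraction with denominator <= 21 is either p_2/q_2 or the intermediate fraction (k*p_2 + p_1)/(k*q_2 + q_1) with the largest k >= 1 whose denominator stays <= 21; these approach x as k grows, and every other convergent or intermediate fraction in range is farther away.
Largest k: floor((21 - q_1)/q_2) = floor((21 - 1)/4) = 5.
That gives (5*23 + 6)/(5*4 + 1) = 121/21.
Compare the errors: |x - 23/4| = |397*4 - 23*69|/(69*4) = 1/276, and |x - 121/21| = |397*21 - 121*69|/(69*21) = 12/1449.
Cross-multiplying, 1*1449 = 1449 < 3312 = 12*276, so 1/276 is smaller: the convergent 23/4 is closer to x than 121/21.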